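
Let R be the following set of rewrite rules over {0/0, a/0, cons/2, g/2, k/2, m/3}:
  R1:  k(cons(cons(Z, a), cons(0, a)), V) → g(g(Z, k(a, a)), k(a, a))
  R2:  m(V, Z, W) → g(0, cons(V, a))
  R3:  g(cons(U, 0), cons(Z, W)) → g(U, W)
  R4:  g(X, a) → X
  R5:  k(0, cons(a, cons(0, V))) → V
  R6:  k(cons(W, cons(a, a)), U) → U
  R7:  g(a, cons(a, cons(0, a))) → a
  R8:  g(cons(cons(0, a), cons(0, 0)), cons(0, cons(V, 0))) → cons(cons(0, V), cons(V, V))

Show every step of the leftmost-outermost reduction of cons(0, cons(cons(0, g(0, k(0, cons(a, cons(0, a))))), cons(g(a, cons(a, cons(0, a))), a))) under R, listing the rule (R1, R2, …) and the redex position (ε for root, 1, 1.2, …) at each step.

cons(0, cons(cons(0, 0), cons(a, a)))

1. cons(0, cons(cons(0, g(0, k(0, cons(a, cons(0, a))))), cons(g(a, cons(a, cons(0, a))), a)))  →  cons(0, cons(cons(0, g(0, a)), cons(g(a, cons(a, cons(0, a))), a)))   [R5 at 2.1.2.2]
2. cons(0, cons(cons(0, g(0, a)), cons(g(a, cons(a, cons(0, a))), a)))  →  cons(0, cons(cons(0, 0), cons(g(a, cons(a, cons(0, a))), a)))   [R4 at 2.1.2]
3. cons(0, cons(cons(0, 0), cons(g(a, cons(a, cons(0, a))), a)))  →  cons(0, cons(cons(0, 0), cons(a, a)))   [R7 at 2.2.1]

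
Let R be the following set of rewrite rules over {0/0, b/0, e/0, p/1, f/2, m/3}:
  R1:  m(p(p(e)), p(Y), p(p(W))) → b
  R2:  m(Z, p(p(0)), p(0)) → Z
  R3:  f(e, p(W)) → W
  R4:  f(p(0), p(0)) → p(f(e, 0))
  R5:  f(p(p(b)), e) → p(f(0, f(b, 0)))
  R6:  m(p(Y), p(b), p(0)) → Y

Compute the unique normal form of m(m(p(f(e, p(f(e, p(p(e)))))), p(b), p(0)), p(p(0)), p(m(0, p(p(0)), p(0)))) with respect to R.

1. m(m(p(f(e, p(f(e, p(p(e)))))), p(b), p(0)), p(p(0)), p(m(0, p(p(0)), p(0))))  →  m(f(e, p(f(e, p(p(e))))), p(p(0)), p(m(0, p(p(0)), p(0))))   [R6 at 1]
2. m(f(e, p(f(e, p(p(e))))), p(p(0)), p(m(0, p(p(0)), p(0))))  →  m(f(e, p(p(e))), p(p(0)), p(m(0, p(p(0)), p(0))))   [R3 at 1]
3. m(f(e, p(p(e))), p(p(0)), p(m(0, p(p(0)), p(0))))  →  m(p(e), p(p(0)), p(m(0, p(p(0)), p(0))))   [R3 at 1]
4. m(p(e), p(p(0)), p(m(0, p(p(0)), p(0))))  →  m(p(e), p(p(0)), p(0))   [R2 at 3.1]
5. m(p(e), p(p(0)), p(0))  →  p(e)   [R2 at ε]

p(e)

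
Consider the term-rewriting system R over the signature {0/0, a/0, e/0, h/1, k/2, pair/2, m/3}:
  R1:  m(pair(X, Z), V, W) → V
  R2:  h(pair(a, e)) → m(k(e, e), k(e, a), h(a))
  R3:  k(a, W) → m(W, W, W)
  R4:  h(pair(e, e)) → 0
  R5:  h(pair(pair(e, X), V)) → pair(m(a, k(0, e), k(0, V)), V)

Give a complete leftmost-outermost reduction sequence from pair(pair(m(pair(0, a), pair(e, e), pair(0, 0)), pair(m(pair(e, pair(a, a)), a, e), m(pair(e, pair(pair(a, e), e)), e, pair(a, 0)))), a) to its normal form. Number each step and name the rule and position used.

1. pair(pair(m(pair(0, a), pair(e, e), pair(0, 0)), pair(m(pair(e, pair(a, a)), a, e), m(pair(e, pair(pair(a, e), e)), e, pair(a, 0)))), a)  →  pair(pair(pair(e, e), pair(m(pair(e, pair(a, a)), a, e), m(pair(e, pair(pair(a, e), e)), e, pair(a, 0)))), a)   [R1 at 1.1]
2. pair(pair(pair(e, e), pair(m(pair(e, pair(a, a)), a, e), m(pair(e, pair(pair(a, e), e)), e, pair(a, 0)))), a)  →  pair(pair(pair(e, e), pair(a, m(pair(e, pair(pair(a, e), e)), e, pair(a, 0)))), a)   [R1 at 1.2.1]
3. pair(pair(pair(e, e), pair(a, m(pair(e, pair(pair(a, e), e)), e, pair(a, 0)))), a)  →  pair(pair(pair(e, e), pair(a, e)), a)   [R1 at 1.2.2]

pair(pair(pair(e, e), pair(a, e)), a)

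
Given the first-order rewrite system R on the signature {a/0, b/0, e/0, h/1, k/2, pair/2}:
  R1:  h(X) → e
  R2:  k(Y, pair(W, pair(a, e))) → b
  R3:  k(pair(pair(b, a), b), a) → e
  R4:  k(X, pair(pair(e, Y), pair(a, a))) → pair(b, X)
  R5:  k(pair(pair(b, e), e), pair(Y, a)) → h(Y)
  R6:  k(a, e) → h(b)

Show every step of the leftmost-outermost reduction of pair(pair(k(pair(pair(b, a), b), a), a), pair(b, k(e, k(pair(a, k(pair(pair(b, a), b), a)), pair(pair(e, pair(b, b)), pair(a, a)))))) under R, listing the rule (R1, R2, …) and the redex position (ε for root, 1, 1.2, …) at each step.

pair(pair(e, a), pair(b, b))

1. pair(pair(k(pair(pair(b, a), b), a), a), pair(b, k(e, k(pair(a, k(pair(pair(b, a), b), a)), pair(pair(e, pair(b, b)), pair(a, a))))))  →  pair(pair(e, a), pair(b, k(e, k(pair(a, k(pair(pair(b, a), b), a)), pair(pair(e, pair(b, b)), pair(a, a))))))   [R3 at 1.1]
2. pair(pair(e, a), pair(b, k(e, k(pair(a, k(pair(pair(b, a), b), a)), pair(pair(e, pair(b, b)), pair(a, a))))))  →  pair(pair(e, a), pair(b, k(e, pair(b, pair(a, k(pair(pair(b, a), b), a))))))   [R4 at 2.2.2]
3. pair(pair(e, a), pair(b, k(e, pair(b, pair(a, k(pair(pair(b, a), b), a))))))  →  pair(pair(e, a), pair(b, k(e, pair(b, pair(a, e)))))   [R3 at 2.2.2.2.2]
4. pair(pair(e, a), pair(b, k(e, pair(b, pair(a, e)))))  →  pair(pair(e, a), pair(b, b))   [R2 at 2.2]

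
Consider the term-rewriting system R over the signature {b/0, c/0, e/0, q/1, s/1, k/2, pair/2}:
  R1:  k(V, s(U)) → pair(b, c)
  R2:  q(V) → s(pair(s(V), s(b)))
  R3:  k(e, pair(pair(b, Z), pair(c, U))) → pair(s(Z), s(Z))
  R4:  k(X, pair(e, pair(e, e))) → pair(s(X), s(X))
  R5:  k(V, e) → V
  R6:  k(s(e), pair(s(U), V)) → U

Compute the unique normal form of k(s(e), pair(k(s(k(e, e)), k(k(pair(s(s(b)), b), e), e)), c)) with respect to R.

b

1. k(s(e), pair(k(s(k(e, e)), k(k(pair(s(s(b)), b), e), e)), c))  →  k(s(e), pair(k(s(e), k(k(pair(s(s(b)), b), e), e)), c))   [R5 at 2.1.1.1]
2. k(s(e), pair(k(s(e), k(k(pair(s(s(b)), b), e), e)), c))  →  k(s(e), pair(k(s(e), k(pair(s(s(b)), b), e)), c))   [R5 at 2.1.2]
3. k(s(e), pair(k(s(e), k(pair(s(s(b)), b), e)), c))  →  k(s(e), pair(k(s(e), pair(s(s(b)), b)), c))   [R5 at 2.1.2]
4. k(s(e), pair(k(s(e), pair(s(s(b)), b)), c))  →  k(s(e), pair(s(b), c))   [R6 at 2.1]
5. k(s(e), pair(s(b), c))  →  b   [R6 at ε]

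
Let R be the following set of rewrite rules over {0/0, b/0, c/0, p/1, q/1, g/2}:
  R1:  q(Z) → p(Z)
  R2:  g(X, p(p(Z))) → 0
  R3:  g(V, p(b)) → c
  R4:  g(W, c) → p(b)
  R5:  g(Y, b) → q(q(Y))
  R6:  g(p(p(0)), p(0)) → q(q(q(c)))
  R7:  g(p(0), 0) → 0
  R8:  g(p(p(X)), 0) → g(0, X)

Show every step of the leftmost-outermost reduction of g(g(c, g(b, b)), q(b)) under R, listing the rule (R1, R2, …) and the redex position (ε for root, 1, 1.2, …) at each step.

1. g(g(c, g(b, b)), q(b))  →  g(g(c, q(q(b))), q(b))   [R5 at 1.2]
2. g(g(c, q(q(b))), q(b))  →  g(g(c, p(q(b))), q(b))   [R1 at 1.2]
3. g(g(c, p(q(b))), q(b))  →  g(g(c, p(p(b))), q(b))   [R1 at 1.2.1]
4. g(g(c, p(p(b))), q(b))  →  g(0, q(b))   [R2 at 1]
5. g(0, q(b))  →  g(0, p(b))   [R1 at 2]
6. g(0, p(b))  →  c   [R3 at ε]

c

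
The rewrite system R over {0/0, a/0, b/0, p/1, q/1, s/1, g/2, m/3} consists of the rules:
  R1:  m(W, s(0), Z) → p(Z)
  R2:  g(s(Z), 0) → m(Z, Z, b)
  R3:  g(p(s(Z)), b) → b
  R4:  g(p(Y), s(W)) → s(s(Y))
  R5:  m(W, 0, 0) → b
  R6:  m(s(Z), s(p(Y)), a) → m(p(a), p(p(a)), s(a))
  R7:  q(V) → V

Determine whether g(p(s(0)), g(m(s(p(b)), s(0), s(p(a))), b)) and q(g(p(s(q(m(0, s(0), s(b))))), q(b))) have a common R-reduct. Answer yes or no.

yes — NF(t₁) = b, NF(t₂) = b

Reduce t₁ = g(p(s(0)), g(m(s(p(b)), s(0), s(p(a))), b)):
1. g(p(s(0)), g(m(s(p(b)), s(0), s(p(a))), b))  →  g(p(s(0)), g(p(s(p(a))), b))   [R1 at 2.1]
2. g(p(s(0)), g(p(s(p(a))), b))  →  g(p(s(0)), b)   [R3 at 2]
3. g(p(s(0)), b)  →  b   [R3 at ε]

Reduce t₂ = q(g(p(s(q(m(0, s(0), s(b))))), q(b))):
1. q(g(p(s(q(m(0, s(0), s(b))))), q(b)))  →  g(p(s(q(m(0, s(0), s(b))))), q(b))   [R7 at ε]
2. g(p(s(q(m(0, s(0), s(b))))), q(b))  →  g(p(s(m(0, s(0), s(b)))), q(b))   [R7 at 1.1.1]
3. g(p(s(m(0, s(0), s(b)))), q(b))  →  g(p(s(p(s(b)))), q(b))   [R1 at 1.1.1]
4. g(p(s(p(s(b)))), q(b))  →  g(p(s(p(s(b)))), b)   [R7 at 2]
5. g(p(s(p(s(b)))), b)  →  b   [R3 at ε]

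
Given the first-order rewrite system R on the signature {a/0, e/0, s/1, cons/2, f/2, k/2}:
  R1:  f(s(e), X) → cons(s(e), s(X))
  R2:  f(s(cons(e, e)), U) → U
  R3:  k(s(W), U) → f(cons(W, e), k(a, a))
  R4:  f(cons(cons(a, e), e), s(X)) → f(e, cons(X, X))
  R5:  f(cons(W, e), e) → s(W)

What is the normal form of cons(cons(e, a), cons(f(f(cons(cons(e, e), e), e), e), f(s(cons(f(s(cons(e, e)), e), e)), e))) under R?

cons(cons(e, a), cons(e, e))

1. cons(cons(e, a), cons(f(f(cons(cons(e, e), e), e), e), f(s(cons(f(s(cons(e, e)), e), e)), e)))  →  cons(cons(e, a), cons(f(s(cons(e, e)), e), f(s(cons(f(s(cons(e, e)), e), e)), e)))   [R5 at 2.1.1]
2. cons(cons(e, a), cons(f(s(cons(e, e)), e), f(s(cons(f(s(cons(e, e)), e), e)), e)))  →  cons(cons(e, a), cons(e, f(s(cons(f(s(cons(e, e)), e), e)), e)))   [R2 at 2.1]
3. cons(cons(e, a), cons(e, f(s(cons(f(s(cons(e, e)), e), e)), e)))  →  cons(cons(e, a), cons(e, f(s(cons(e, e)), e)))   [R2 at 2.2.1.1.1]
4. cons(cons(e, a), cons(e, f(s(cons(e, e)), e)))  →  cons(cons(e, a), cons(e, e))   [R2 at 2.2]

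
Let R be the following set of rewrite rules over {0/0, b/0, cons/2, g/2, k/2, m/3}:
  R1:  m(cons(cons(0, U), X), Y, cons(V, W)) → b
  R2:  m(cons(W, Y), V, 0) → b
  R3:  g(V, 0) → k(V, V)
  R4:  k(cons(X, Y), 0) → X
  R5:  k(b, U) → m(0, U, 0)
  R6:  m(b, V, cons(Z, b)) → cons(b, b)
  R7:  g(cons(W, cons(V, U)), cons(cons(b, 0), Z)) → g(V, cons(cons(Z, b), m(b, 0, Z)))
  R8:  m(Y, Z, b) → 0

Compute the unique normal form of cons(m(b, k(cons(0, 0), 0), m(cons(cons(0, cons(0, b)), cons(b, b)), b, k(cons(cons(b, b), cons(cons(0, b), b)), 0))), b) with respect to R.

cons(0, b)

1. cons(m(b, k(cons(0, 0), 0), m(cons(cons(0, cons(0, b)), cons(b, b)), b, k(cons(cons(b, b), cons(cons(0, b), b)), 0))), b)  →  cons(m(b, 0, m(cons(cons(0, cons(0, b)), cons(b, b)), b, k(cons(cons(b, b), cons(cons(0, b), b)), 0))), b)   [R4 at 1.2]
2. cons(m(b, 0, m(cons(cons(0, cons(0, b)), cons(b, b)), b, k(cons(cons(b, b), cons(cons(0, b), b)), 0))), b)  →  cons(m(b, 0, m(cons(cons(0, cons(0, b)), cons(b, b)), b, cons(b, b))), b)   [R4 at 1.3.3]
3. cons(m(b, 0, m(cons(cons(0, cons(0, b)), cons(b, b)), b, cons(b, b))), b)  →  cons(m(b, 0, b), b)   [R1 at 1.3]
4. cons(m(b, 0, b), b)  →  cons(0, b)   [R8 at 1]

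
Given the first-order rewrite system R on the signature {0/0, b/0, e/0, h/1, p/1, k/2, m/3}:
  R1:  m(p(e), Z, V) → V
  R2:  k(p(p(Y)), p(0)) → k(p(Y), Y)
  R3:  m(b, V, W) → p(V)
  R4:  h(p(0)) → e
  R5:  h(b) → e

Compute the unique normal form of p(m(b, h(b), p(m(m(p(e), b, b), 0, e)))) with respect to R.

1. p(m(b, h(b), p(m(m(p(e), b, b), 0, e))))  →  p(p(h(b)))   [R3 at 1]
2. p(p(h(b)))  →  p(p(e))   [R5 at 1.1]

p(p(e))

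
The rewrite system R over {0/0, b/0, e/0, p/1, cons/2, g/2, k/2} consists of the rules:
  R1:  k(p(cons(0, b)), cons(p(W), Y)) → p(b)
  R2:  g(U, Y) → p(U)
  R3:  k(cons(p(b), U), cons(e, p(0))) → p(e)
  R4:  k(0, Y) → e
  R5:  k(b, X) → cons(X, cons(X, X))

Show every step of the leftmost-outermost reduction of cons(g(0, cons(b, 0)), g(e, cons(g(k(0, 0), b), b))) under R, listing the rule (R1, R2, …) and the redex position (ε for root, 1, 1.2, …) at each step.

cons(p(0), p(e))

1. cons(g(0, cons(b, 0)), g(e, cons(g(k(0, 0), b), b)))  →  cons(p(0), g(e, cons(g(k(0, 0), b), b)))   [R2 at 1]
2. cons(p(0), g(e, cons(g(k(0, 0), b), b)))  →  cons(p(0), p(e))   [R2 at 2]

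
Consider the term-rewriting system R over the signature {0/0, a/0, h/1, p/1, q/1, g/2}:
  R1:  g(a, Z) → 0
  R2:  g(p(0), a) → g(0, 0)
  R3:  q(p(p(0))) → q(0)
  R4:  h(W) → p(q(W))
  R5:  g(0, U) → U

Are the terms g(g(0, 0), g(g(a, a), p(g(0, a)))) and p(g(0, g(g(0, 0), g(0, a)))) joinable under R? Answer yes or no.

yes — NF(t₁) = p(a), NF(t₂) = p(a)

Reduce t₁ = g(g(0, 0), g(g(a, a), p(g(0, a)))):
1. g(g(0, 0), g(g(a, a), p(g(0, a))))  →  g(0, g(g(a, a), p(g(0, a))))   [R5 at 1]
2. g(0, g(g(a, a), p(g(0, a))))  →  g(g(a, a), p(g(0, a)))   [R5 at ε]
3. g(g(a, a), p(g(0, a)))  →  g(0, p(g(0, a)))   [R1 at 1]
4. g(0, p(g(0, a)))  →  p(g(0, a))   [R5 at ε]
5. p(g(0, a))  →  p(a)   [R5 at 1]

Reduce t₂ = p(g(0, g(g(0, 0), g(0, a)))):
1. p(g(0, g(g(0, 0), g(0, a))))  →  p(g(g(0, 0), g(0, a)))   [R5 at 1]
2. p(g(g(0, 0), g(0, a)))  →  p(g(0, g(0, a)))   [R5 at 1.1]
3. p(g(0, g(0, a)))  →  p(g(0, a))   [R5 at 1]
4. p(g(0, a))  →  p(a)   [R5 at 1]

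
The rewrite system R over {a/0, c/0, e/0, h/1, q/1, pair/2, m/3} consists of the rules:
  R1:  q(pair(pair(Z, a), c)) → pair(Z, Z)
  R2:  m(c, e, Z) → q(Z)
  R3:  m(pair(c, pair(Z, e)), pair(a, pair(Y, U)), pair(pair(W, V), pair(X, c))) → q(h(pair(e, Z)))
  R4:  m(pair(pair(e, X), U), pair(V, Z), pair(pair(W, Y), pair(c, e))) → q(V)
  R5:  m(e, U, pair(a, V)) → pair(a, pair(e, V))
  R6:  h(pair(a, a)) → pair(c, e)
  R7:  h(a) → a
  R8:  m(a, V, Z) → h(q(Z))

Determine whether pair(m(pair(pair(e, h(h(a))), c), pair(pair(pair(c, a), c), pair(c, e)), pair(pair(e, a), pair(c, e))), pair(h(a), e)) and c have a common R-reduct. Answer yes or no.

no — NF(t₁) = pair(pair(c, c), pair(a, e)), NF(t₂) = c

Reduce t₁ = pair(m(pair(pair(e, h(h(a))), c), pair(pair(pair(c, a), c), pair(c, e)), pair(pair(e, a), pair(c, e))), pair(h(a), e)):
1. pair(m(pair(pair(e, h(h(a))), c), pair(pair(pair(c, a), c), pair(c, e)), pair(pair(e, a), pair(c, e))), pair(h(a), e))  →  pair(q(pair(pair(c, a), c)), pair(h(a), e))   [R4 at 1]
2. pair(q(pair(pair(c, a), c)), pair(h(a), e))  →  pair(pair(c, c), pair(h(a), e))   [R1 at 1]
3. pair(pair(c, c), pair(h(a), e))  →  pair(pair(c, c), pair(a, e))   [R7 at 2.1]

Reduce t₂ = c:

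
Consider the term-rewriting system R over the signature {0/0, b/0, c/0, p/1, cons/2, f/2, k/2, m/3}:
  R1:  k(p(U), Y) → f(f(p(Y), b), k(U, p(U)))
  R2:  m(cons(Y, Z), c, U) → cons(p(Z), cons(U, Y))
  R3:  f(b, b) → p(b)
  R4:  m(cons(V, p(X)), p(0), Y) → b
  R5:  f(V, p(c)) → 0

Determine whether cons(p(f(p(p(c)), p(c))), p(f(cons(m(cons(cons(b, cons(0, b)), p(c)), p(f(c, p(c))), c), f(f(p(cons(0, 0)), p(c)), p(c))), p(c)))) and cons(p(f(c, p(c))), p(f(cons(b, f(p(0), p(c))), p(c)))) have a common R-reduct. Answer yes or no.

Reduce t₁ = cons(p(f(p(p(c)), p(c))), p(f(cons(m(cons(cons(b, cons(0, b)), p(c)), p(f(c, p(c))), c), f(f(p(cons(0, 0)), p(c)), p(c))), p(c)))):
1. cons(p(f(p(p(c)), p(c))), p(f(cons(m(cons(cons(b, cons(0, b)), p(c)), p(f(c, p(c))), c), f(f(p(cons(0, 0)), p(c)), p(c))), p(c))))  →  cons(p(0), p(f(cons(m(cons(cons(b, cons(0, b)), p(c)), p(f(c, p(c))), c), f(f(p(cons(0, 0)), p(c)), p(c))), p(c))))   [R5 at 1.1]
2. cons(p(0), p(f(cons(m(cons(cons(b, cons(0, b)), p(c)), p(f(c, p(c))), c), f(f(p(cons(0, 0)), p(c)), p(c))), p(c))))  →  cons(p(0), p(0))   [R5 at 2.1]

Reduce t₂ = cons(p(f(c, p(c))), p(f(cons(b, f(p(0), p(c))), p(c)))):
1. cons(p(f(c, p(c))), p(f(cons(b, f(p(0), p(c))), p(c))))  →  cons(p(0), p(f(cons(b, f(p(0), p(c))), p(c))))   [R5 at 1.1]
2. cons(p(0), p(f(cons(b, f(p(0), p(c))), p(c))))  →  cons(p(0), p(0))   [R5 at 2.1]

yes — NF(t₁) = cons(p(0), p(0)), NF(t₂) = cons(p(0), p(0))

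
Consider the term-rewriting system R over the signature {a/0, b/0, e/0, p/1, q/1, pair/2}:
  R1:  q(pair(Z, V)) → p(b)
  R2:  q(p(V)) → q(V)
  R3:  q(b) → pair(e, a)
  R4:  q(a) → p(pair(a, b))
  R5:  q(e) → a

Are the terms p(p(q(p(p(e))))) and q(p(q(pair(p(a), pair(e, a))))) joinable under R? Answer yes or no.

no — NF(t₁) = p(p(a)), NF(t₂) = pair(e, a)

Reduce t₁ = p(p(q(p(p(e))))):
1. p(p(q(p(p(e)))))  →  p(p(q(p(e))))   [R2 at 1.1]
2. p(p(q(p(e))))  →  p(p(q(e)))   [R2 at 1.1]
3. p(p(q(e)))  →  p(p(a))   [R5 at 1.1]

Reduce t₂ = q(p(q(pair(p(a), pair(e, a))))):
1. q(p(q(pair(p(a), pair(e, a)))))  →  q(q(pair(p(a), pair(e, a))))   [R2 at ε]
2. q(q(pair(p(a), pair(e, a))))  →  q(p(b))   [R1 at 1]
3. q(p(b))  →  q(b)   [R2 at ε]
4. q(b)  →  pair(e, a)   [R3 at ε]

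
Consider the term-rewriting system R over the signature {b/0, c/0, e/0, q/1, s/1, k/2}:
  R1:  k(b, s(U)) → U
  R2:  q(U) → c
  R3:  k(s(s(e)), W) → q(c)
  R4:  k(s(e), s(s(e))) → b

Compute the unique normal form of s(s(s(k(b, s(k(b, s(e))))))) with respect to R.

s(s(s(e)))

1. s(s(s(k(b, s(k(b, s(e)))))))  →  s(s(s(k(b, s(e)))))   [R1 at 1.1.1]
2. s(s(s(k(b, s(e)))))  →  s(s(s(e)))   [R1 at 1.1.1]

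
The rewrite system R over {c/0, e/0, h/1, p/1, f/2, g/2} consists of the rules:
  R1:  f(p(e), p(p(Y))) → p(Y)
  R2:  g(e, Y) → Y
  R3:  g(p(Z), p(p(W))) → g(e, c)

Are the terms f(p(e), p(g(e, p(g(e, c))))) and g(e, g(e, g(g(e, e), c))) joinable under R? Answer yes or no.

no — NF(t₁) = p(c), NF(t₂) = c

Reduce t₁ = f(p(e), p(g(e, p(g(e, c))))):
1. f(p(e), p(g(e, p(g(e, c)))))  →  f(p(e), p(p(g(e, c))))   [R2 at 2.1]
2. f(p(e), p(p(g(e, c))))  →  p(g(e, c))   [R1 at ε]
3. p(g(e, c))  →  p(c)   [R2 at 1]

Reduce t₂ = g(e, g(e, g(g(e, e), c))):
1. g(e, g(e, g(g(e, e), c)))  →  g(e, g(g(e, e), c))   [R2 at ε]
2. g(e, g(g(e, e), c))  →  g(g(e, e), c)   [R2 at ε]
3. g(g(e, e), c)  →  g(e, c)   [R2 at 1]
4. g(e, c)  →  c   [R2 at ε]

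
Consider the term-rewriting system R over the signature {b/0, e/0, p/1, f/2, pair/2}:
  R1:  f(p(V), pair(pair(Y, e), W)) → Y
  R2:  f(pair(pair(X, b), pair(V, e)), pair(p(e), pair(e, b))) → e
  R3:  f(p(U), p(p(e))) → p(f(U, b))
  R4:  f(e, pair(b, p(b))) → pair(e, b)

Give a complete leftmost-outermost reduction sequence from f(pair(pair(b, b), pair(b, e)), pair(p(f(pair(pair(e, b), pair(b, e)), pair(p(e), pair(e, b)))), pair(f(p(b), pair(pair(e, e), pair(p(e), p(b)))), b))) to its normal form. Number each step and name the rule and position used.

e

1. f(pair(pair(b, b), pair(b, e)), pair(p(f(pair(pair(e, b), pair(b, e)), pair(p(e), pair(e, b)))), pair(f(p(b), pair(pair(e, e), pair(p(e), p(b)))), b)))  →  f(pair(pair(b, b), pair(b, e)), pair(p(e), pair(f(p(b), pair(pair(e, e), pair(p(e), p(b)))), b)))   [R2 at 2.1.1]
2. f(pair(pair(b, b), pair(b, e)), pair(p(e), pair(f(p(b), pair(pair(e, e), pair(p(e), p(b)))), b)))  →  f(pair(pair(b, b), pair(b, e)), pair(p(e), pair(e, b)))   [R1 at 2.2.1]
3. f(pair(pair(b, b), pair(b, e)), pair(p(e), pair(e, b)))  →  e   [R2 at ε]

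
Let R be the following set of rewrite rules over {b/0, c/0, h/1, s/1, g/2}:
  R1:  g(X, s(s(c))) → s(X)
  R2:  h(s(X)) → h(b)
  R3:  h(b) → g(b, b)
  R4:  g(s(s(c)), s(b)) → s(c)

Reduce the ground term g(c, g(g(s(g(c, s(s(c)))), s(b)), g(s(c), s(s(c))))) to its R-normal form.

s(c)

1. g(c, g(g(s(g(c, s(s(c)))), s(b)), g(s(c), s(s(c)))))  →  g(c, g(g(s(s(c)), s(b)), g(s(c), s(s(c)))))   [R1 at 2.1.1.1]
2. g(c, g(g(s(s(c)), s(b)), g(s(c), s(s(c)))))  →  g(c, g(s(c), g(s(c), s(s(c)))))   [R4 at 2.1]
3. g(c, g(s(c), g(s(c), s(s(c)))))  →  g(c, g(s(c), s(s(c))))   [R1 at 2.2]
4. g(c, g(s(c), s(s(c))))  →  g(c, s(s(c)))   [R1 at 2]
5. g(c, s(s(c)))  →  s(c)   [R1 at ε]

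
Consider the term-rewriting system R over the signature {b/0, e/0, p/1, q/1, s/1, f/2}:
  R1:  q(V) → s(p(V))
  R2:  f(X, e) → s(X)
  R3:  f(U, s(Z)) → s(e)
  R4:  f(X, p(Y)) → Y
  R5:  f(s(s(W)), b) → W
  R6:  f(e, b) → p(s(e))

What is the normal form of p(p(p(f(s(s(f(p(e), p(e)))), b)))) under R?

p(p(p(e)))

1. p(p(p(f(s(s(f(p(e), p(e)))), b))))  →  p(p(p(f(p(e), p(e)))))   [R5 at 1.1.1]
2. p(p(p(f(p(e), p(e)))))  →  p(p(p(e)))   [R4 at 1.1.1]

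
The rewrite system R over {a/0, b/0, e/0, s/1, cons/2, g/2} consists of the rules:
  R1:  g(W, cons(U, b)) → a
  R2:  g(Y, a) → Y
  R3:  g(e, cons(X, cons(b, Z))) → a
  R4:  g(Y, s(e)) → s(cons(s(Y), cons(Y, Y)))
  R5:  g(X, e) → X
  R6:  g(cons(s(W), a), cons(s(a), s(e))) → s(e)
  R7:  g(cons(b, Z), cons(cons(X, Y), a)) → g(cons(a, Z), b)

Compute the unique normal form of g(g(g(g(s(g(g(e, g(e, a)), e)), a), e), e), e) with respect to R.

s(e)

1. g(g(g(g(s(g(g(e, g(e, a)), e)), a), e), e), e)  →  g(g(g(s(g(g(e, g(e, a)), e)), a), e), e)   [R5 at ε]
2. g(g(g(s(g(g(e, g(e, a)), e)), a), e), e)  →  g(g(s(g(g(e, g(e, a)), e)), a), e)   [R5 at ε]
3. g(g(s(g(g(e, g(e, a)), e)), a), e)  →  g(s(g(g(e, g(e, a)), e)), a)   [R5 at ε]
4. g(s(g(g(e, g(e, a)), e)), a)  →  s(g(g(e, g(e, a)), e))   [R2 at ε]
5. s(g(g(e, g(e, a)), e))  →  s(g(e, g(e, a)))   [R5 at 1]
6. s(g(e, g(e, a)))  →  s(g(e, e))   [R2 at 1.2]
7. s(g(e, e))  →  s(e)   [R5 at 1]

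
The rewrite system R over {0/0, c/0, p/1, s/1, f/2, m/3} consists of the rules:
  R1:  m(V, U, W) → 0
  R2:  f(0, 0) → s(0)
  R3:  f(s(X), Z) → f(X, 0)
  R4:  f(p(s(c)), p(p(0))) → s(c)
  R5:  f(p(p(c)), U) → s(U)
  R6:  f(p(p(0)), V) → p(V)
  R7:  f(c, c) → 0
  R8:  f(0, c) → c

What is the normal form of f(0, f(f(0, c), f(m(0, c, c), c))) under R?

1. f(0, f(f(0, c), f(m(0, c, c), c)))  →  f(0, f(c, f(m(0, c, c), c)))   [R8 at 2.1]
2. f(0, f(c, f(m(0, c, c), c)))  →  f(0, f(c, f(0, c)))   [R1 at 2.2.1]
3. f(0, f(c, f(0, c)))  →  f(0, f(c, c))   [R8 at 2.2]
4. f(0, f(c, c))  →  f(0, 0)   [R7 at 2]
5. f(0, 0)  →  s(0)   [R2 at ε]

s(0)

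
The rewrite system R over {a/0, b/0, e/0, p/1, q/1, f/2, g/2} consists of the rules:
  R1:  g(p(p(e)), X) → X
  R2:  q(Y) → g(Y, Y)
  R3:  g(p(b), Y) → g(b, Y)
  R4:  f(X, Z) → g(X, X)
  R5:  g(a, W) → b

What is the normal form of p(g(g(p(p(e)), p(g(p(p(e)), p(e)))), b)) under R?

1. p(g(g(p(p(e)), p(g(p(p(e)), p(e)))), b))  →  p(g(p(g(p(p(e)), p(e))), b))   [R1 at 1.1]
2. p(g(p(g(p(p(e)), p(e))), b))  →  p(g(p(p(e)), b))   [R1 at 1.1.1]
3. p(g(p(p(e)), b))  →  p(b)   [R1 at 1]

p(b)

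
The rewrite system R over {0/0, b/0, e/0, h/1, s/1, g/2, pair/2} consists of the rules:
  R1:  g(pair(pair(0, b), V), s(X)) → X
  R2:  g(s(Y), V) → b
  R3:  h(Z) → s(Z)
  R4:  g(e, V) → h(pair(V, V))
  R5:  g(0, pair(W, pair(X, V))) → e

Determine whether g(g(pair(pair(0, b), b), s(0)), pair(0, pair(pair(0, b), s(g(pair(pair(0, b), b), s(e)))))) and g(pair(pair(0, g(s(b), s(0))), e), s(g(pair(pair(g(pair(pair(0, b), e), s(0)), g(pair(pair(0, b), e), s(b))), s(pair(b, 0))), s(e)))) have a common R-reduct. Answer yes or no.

yes — NF(t₁) = e, NF(t₂) = e

Reduce t₁ = g(g(pair(pair(0, b), b), s(0)), pair(0, pair(pair(0, b), s(g(pair(pair(0, b), b), s(e)))))):
1. g(g(pair(pair(0, b), b), s(0)), pair(0, pair(pair(0, b), s(g(pair(pair(0, b), b), s(e))))))  →  g(0, pair(0, pair(pair(0, b), s(g(pair(pair(0, b), b), s(e))))))   [R1 at 1]
2. g(0, pair(0, pair(pair(0, b), s(g(pair(pair(0, b), b), s(e))))))  →  e   [R5 at ε]

Reduce t₂ = g(pair(pair(0, g(s(b), s(0))), e), s(g(pair(pair(g(pair(pair(0, b), e), s(0)), g(pair(pair(0, b), e), s(b))), s(pair(b, 0))), s(e)))):
1. g(pair(pair(0, g(s(b), s(0))), e), s(g(pair(pair(g(pair(pair(0, b), e), s(0)), g(pair(pair(0, b), e), s(b))), s(pair(b, 0))), s(e))))  →  g(pair(pair(0, b), e), s(g(pair(pair(g(pair(pair(0, b), e), s(0)), g(pair(pair(0, b), e), s(b))), s(pair(b, 0))), s(e))))   [R2 at 1.1.2]
2. g(pair(pair(0, b), e), s(g(pair(pair(g(pair(pair(0, b), e), s(0)), g(pair(pair(0, b), e), s(b))), s(pair(b, 0))), s(e))))  →  g(pair(pair(g(pair(pair(0, b), e), s(0)), g(pair(pair(0, b), e), s(b))), s(pair(b, 0))), s(e))   [R1 at ε]
3. g(pair(pair(g(pair(pair(0, b), e), s(0)), g(pair(pair(0, b), e), s(b))), s(pair(b, 0))), s(e))  →  g(pair(pair(0, g(pair(pair(0, b), e), s(b))), s(pair(b, 0))), s(e))   [R1 at 1.1.1]
4. g(pair(pair(0, g(pair(pair(0, b), e), s(b))), s(pair(b, 0))), s(e))  →  g(pair(pair(0, b), s(pair(b, 0))), s(e))   [R1 at 1.1.2]
5. g(pair(pair(0, b), s(pair(b, 0))), s(e))  →  e   [R1 at ε]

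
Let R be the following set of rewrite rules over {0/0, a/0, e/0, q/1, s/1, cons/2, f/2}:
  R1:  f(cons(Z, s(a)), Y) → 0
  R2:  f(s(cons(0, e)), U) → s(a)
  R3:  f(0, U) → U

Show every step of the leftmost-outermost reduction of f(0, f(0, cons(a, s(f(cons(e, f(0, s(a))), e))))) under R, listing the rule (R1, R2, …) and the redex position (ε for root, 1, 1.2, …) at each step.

1. f(0, f(0, cons(a, s(f(cons(e, f(0, s(a))), e)))))  →  f(0, cons(a, s(f(cons(e, f(0, s(a))), e))))   [R3 at ε]
2. f(0, cons(a, s(f(cons(e, f(0, s(a))), e))))  →  cons(a, s(f(cons(e, f(0, s(a))), e)))   [R3 at ε]
3. cons(a, s(f(cons(e, f(0, s(a))), e)))  →  cons(a, s(f(cons(e, s(a)), e)))   [R3 at 2.1.1.2]
4. cons(a, s(f(cons(e, s(a)), e)))  →  cons(a, s(0))   [R1 at 2.1]

cons(a, s(0))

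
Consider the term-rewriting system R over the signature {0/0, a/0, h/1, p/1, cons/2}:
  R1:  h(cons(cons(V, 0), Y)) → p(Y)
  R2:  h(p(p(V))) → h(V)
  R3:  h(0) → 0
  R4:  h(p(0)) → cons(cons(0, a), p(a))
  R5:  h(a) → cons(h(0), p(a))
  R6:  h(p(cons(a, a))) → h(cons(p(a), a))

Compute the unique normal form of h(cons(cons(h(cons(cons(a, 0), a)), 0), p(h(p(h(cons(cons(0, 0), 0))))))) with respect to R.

p(p(0))

1. h(cons(cons(h(cons(cons(a, 0), a)), 0), p(h(p(h(cons(cons(0, 0), 0)))))))  →  p(p(h(p(h(cons(cons(0, 0), 0))))))   [R1 at ε]
2. p(p(h(p(h(cons(cons(0, 0), 0))))))  →  p(p(h(p(p(0)))))   [R1 at 1.1.1.1]
3. p(p(h(p(p(0)))))  →  p(p(h(0)))   [R2 at 1.1]
4. p(p(h(0)))  →  p(p(0))   [R3 at 1.1]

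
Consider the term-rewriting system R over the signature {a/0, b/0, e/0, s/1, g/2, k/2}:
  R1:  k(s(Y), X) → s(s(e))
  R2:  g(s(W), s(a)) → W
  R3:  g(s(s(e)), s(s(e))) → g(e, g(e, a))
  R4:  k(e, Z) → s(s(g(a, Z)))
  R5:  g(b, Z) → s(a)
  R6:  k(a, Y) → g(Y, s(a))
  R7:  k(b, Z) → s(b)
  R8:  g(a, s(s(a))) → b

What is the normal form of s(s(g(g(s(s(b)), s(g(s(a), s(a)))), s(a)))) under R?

1. s(s(g(g(s(s(b)), s(g(s(a), s(a)))), s(a))))  →  s(s(g(g(s(s(b)), s(a)), s(a))))   [R2 at 1.1.1.2.1]
2. s(s(g(g(s(s(b)), s(a)), s(a))))  →  s(s(g(s(b), s(a))))   [R2 at 1.1.1]
3. s(s(g(s(b), s(a))))  →  s(s(b))   [R2 at 1.1]

s(s(b))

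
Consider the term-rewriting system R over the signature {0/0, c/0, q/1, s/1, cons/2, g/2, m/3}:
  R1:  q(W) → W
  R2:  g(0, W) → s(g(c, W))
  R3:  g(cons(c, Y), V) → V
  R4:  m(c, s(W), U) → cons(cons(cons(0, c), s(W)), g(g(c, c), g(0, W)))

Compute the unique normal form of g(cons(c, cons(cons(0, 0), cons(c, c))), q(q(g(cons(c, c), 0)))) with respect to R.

0

1. g(cons(c, cons(cons(0, 0), cons(c, c))), q(q(g(cons(c, c), 0))))  →  q(q(g(cons(c, c), 0)))   [R3 at ε]
2. q(q(g(cons(c, c), 0)))  →  q(g(cons(c, c), 0))   [R1 at ε]
3. q(g(cons(c, c), 0))  →  g(cons(c, c), 0)   [R1 at ε]
4. g(cons(c, c), 0)  →  0   [R3 at ε]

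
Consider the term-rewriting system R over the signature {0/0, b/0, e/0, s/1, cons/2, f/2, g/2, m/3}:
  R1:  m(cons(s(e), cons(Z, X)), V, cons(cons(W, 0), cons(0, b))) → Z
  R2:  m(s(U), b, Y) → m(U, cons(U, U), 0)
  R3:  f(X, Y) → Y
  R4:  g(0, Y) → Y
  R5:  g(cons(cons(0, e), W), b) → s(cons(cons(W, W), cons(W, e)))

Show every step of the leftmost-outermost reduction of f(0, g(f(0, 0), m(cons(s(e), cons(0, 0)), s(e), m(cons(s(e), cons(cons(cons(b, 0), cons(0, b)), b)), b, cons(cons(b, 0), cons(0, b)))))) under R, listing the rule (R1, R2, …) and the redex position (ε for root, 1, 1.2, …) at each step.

0

1. f(0, g(f(0, 0), m(cons(s(e), cons(0, 0)), s(e), m(cons(s(e), cons(cons(cons(b, 0), cons(0, b)), b)), b, cons(cons(b, 0), cons(0, b))))))  →  g(f(0, 0), m(cons(s(e), cons(0, 0)), s(e), m(cons(s(e), cons(cons(cons(b, 0), cons(0, b)), b)), b, cons(cons(b, 0), cons(0, b)))))   [R3 at ε]
2. g(f(0, 0), m(cons(s(e), cons(0, 0)), s(e), m(cons(s(e), cons(cons(cons(b, 0), cons(0, b)), b)), b, cons(cons(b, 0), cons(0, b)))))  →  g(0, m(cons(s(e), cons(0, 0)), s(e), m(cons(s(e), cons(cons(cons(b, 0), cons(0, b)), b)), b, cons(cons(b, 0), cons(0, b)))))   [R3 at 1]
3. g(0, m(cons(s(e), cons(0, 0)), s(e), m(cons(s(e), cons(cons(cons(b, 0), cons(0, b)), b)), b, cons(cons(b, 0), cons(0, b)))))  →  m(cons(s(e), cons(0, 0)), s(e), m(cons(s(e), cons(cons(cons(b, 0), cons(0, b)), b)), b, cons(cons(b, 0), cons(0, b))))   [R4 at ε]
4. m(cons(s(e), cons(0, 0)), s(e), m(cons(s(e), cons(cons(cons(b, 0), cons(0, b)), b)), b, cons(cons(b, 0), cons(0, b))))  →  m(cons(s(e), cons(0, 0)), s(e), cons(cons(b, 0), cons(0, b)))   [R1 at 3]
5. m(cons(s(e), cons(0, 0)), s(e), cons(cons(b, 0), cons(0, b)))  →  0   [R1 at ε]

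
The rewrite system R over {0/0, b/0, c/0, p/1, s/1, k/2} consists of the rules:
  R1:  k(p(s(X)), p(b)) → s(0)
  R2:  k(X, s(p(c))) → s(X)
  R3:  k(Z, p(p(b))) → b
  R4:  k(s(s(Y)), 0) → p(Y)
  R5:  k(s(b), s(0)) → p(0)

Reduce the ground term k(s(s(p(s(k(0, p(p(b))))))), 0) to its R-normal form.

1. k(s(s(p(s(k(0, p(p(b))))))), 0)  →  p(p(s(k(0, p(p(b))))))   [R4 at ε]
2. p(p(s(k(0, p(p(b))))))  →  p(p(s(b)))   [R3 at 1.1.1]

p(p(s(b)))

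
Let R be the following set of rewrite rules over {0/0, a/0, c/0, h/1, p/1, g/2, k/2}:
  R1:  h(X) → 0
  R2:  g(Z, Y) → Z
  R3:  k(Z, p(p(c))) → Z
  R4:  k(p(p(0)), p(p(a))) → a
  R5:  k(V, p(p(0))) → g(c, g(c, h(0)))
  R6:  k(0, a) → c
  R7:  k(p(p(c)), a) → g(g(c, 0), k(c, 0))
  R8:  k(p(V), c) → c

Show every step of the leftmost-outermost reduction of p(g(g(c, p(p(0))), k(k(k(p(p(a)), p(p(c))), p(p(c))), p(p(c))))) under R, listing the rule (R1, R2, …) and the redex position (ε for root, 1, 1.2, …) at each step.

1. p(g(g(c, p(p(0))), k(k(k(p(p(a)), p(p(c))), p(p(c))), p(p(c)))))  →  p(g(c, p(p(0))))   [R2 at 1]
2. p(g(c, p(p(0))))  →  p(c)   [R2 at 1]

p(c)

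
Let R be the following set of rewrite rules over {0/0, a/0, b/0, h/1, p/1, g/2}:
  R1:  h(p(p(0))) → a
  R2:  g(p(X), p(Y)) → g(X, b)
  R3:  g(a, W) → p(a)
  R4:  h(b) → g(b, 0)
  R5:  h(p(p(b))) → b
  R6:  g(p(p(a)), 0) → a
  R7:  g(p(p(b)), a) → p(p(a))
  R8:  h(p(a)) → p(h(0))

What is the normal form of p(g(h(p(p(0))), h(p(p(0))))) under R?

p(p(a))

1. p(g(h(p(p(0))), h(p(p(0)))))  →  p(g(a, h(p(p(0)))))   [R1 at 1.1]
2. p(g(a, h(p(p(0)))))  →  p(p(a))   [R3 at 1]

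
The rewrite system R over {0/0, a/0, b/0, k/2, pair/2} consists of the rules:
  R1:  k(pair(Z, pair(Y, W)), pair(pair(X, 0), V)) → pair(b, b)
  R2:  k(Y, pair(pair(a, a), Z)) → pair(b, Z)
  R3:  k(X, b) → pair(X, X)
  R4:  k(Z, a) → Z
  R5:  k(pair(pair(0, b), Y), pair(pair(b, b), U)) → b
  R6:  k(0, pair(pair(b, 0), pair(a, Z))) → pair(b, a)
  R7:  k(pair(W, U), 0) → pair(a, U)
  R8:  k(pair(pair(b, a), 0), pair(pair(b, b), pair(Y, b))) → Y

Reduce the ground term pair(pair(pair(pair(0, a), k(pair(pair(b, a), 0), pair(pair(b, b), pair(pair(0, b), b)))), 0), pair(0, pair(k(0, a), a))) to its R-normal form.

pair(pair(pair(pair(0, a), pair(0, b)), 0), pair(0, pair(0, a)))

1. pair(pair(pair(pair(0, a), k(pair(pair(b, a), 0), pair(pair(b, b), pair(pair(0, b), b)))), 0), pair(0, pair(k(0, a), a)))  →  pair(pair(pair(pair(0, a), pair(0, b)), 0), pair(0, pair(k(0, a), a)))   [R8 at 1.1.2]
2. pair(pair(pair(pair(0, a), pair(0, b)), 0), pair(0, pair(k(0, a), a)))  →  pair(pair(pair(pair(0, a), pair(0, b)), 0), pair(0, pair(0, a)))   [R4 at 2.2.1]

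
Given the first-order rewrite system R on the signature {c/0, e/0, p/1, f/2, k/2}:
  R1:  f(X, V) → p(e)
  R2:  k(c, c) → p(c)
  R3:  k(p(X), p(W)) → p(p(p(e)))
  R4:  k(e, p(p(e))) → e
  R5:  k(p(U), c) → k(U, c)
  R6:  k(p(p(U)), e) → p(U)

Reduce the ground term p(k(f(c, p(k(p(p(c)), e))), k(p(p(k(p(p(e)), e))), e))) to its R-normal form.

1. p(k(f(c, p(k(p(p(c)), e))), k(p(p(k(p(p(e)), e))), e)))  →  p(k(p(e), k(p(p(k(p(p(e)), e))), e)))   [R1 at 1.1]
2. p(k(p(e), k(p(p(k(p(p(e)), e))), e)))  →  p(k(p(e), p(k(p(p(e)), e))))   [R6 at 1.2]
3. p(k(p(e), p(k(p(p(e)), e))))  →  p(p(p(p(e))))   [R3 at 1]

p(p(p(p(e))))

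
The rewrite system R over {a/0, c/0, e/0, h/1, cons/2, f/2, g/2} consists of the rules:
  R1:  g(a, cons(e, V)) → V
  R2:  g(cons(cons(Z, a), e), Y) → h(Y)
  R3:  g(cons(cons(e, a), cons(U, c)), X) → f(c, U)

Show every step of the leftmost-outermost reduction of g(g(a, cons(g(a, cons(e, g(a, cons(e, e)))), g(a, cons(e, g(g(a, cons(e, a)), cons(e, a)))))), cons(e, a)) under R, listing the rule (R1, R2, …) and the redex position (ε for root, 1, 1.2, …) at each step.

a

1. g(g(a, cons(g(a, cons(e, g(a, cons(e, e)))), g(a, cons(e, g(g(a, cons(e, a)), cons(e, a)))))), cons(e, a))  →  g(g(a, cons(g(a, cons(e, e)), g(a, cons(e, g(g(a, cons(e, a)), cons(e, a)))))), cons(e, a))   [R1 at 1.2.1]
2. g(g(a, cons(g(a, cons(e, e)), g(a, cons(e, g(g(a, cons(e, a)), cons(e, a)))))), cons(e, a))  →  g(g(a, cons(e, g(a, cons(e, g(g(a, cons(e, a)), cons(e, a)))))), cons(e, a))   [R1 at 1.2.1]
3. g(g(a, cons(e, g(a, cons(e, g(g(a, cons(e, a)), cons(e, a)))))), cons(e, a))  →  g(g(a, cons(e, g(g(a, cons(e, a)), cons(e, a)))), cons(e, a))   [R1 at 1]
4. g(g(a, cons(e, g(g(a, cons(e, a)), cons(e, a)))), cons(e, a))  →  g(g(g(a, cons(e, a)), cons(e, a)), cons(e, a))   [R1 at 1]
5. g(g(g(a, cons(e, a)), cons(e, a)), cons(e, a))  →  g(g(a, cons(e, a)), cons(e, a))   [R1 at 1.1]
6. g(g(a, cons(e, a)), cons(e, a))  →  g(a, cons(e, a))   [R1 at 1]
7. g(a, cons(e, a))  →  a   [R1 at ε]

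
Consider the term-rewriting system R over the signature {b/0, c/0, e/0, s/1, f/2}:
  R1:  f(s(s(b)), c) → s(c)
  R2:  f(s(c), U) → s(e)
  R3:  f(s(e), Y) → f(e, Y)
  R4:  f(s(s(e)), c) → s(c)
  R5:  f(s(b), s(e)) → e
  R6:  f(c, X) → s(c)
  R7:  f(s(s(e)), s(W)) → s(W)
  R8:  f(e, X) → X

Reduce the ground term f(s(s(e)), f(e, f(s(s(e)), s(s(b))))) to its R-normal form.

1. f(s(s(e)), f(e, f(s(s(e)), s(s(b)))))  →  f(s(s(e)), f(s(s(e)), s(s(b))))   [R8 at 2]
2. f(s(s(e)), f(s(s(e)), s(s(b))))  →  f(s(s(e)), s(s(b)))   [R7 at 2]
3. f(s(s(e)), s(s(b)))  →  s(s(b))   [R7 at ε]

s(s(b))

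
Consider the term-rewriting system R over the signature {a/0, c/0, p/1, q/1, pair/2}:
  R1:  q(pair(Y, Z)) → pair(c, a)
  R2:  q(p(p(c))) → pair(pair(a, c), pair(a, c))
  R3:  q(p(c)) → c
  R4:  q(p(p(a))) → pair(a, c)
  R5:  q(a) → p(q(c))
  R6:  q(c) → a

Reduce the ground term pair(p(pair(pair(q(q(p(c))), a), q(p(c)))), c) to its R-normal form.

1. pair(p(pair(pair(q(q(p(c))), a), q(p(c)))), c)  →  pair(p(pair(pair(q(c), a), q(p(c)))), c)   [R3 at 1.1.1.1.1]
2. pair(p(pair(pair(q(c), a), q(p(c)))), c)  →  pair(p(pair(pair(a, a), q(p(c)))), c)   [R6 at 1.1.1.1]
3. pair(p(pair(pair(a, a), q(p(c)))), c)  →  pair(p(pair(pair(a, a), c)), c)   [R3 at 1.1.2]

pair(p(pair(pair(a, a), c)), c)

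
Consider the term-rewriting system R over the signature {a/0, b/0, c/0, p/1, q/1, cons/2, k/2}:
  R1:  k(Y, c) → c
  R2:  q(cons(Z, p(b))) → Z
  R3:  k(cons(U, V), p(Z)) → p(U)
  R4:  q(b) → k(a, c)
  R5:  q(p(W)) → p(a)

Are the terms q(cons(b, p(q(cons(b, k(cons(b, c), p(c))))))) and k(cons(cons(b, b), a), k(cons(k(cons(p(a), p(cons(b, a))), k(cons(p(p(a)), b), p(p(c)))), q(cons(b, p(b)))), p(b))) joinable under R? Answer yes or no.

Reduce t₁ = q(cons(b, p(q(cons(b, k(cons(b, c), p(c))))))):
1. q(cons(b, p(q(cons(b, k(cons(b, c), p(c)))))))  →  q(cons(b, p(q(cons(b, p(b))))))   [R3 at 1.2.1.1.2]
2. q(cons(b, p(q(cons(b, p(b))))))  →  q(cons(b, p(b)))   [R2 at 1.2.1]
3. q(cons(b, p(b)))  →  b   [R2 at ε]

Reduce t₂ = k(cons(cons(b, b), a), k(cons(k(cons(p(a), p(cons(b, a))), k(cons(p(p(a)), b), p(p(c)))), q(cons(b, p(b)))), p(b))):
1. k(cons(cons(b, b), a), k(cons(k(cons(p(a), p(cons(b, a))), k(cons(p(p(a)), b), p(p(c)))), q(cons(b, p(b)))), p(b)))  →  k(cons(cons(b, b), a), p(k(cons(p(a), p(cons(b, a))), k(cons(p(p(a)), b), p(p(c))))))   [R3 at 2]
2. k(cons(cons(b, b), a), p(k(cons(p(a), p(cons(b, a))), k(cons(p(p(a)), b), p(p(c))))))  →  p(cons(b, b))   [R3 at ε]

no — NF(t₁) = b, NF(t₂) = p(cons(b, b))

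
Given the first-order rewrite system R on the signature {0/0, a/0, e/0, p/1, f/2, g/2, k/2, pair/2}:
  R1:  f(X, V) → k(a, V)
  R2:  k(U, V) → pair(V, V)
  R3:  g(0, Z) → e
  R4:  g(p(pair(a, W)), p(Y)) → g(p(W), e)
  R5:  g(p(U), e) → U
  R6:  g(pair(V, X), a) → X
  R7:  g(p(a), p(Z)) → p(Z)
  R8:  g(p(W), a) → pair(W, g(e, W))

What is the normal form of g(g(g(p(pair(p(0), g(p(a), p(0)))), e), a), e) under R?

0

1. g(g(g(p(pair(p(0), g(p(a), p(0)))), e), a), e)  →  g(g(pair(p(0), g(p(a), p(0))), a), e)   [R5 at 1.1]
2. g(g(pair(p(0), g(p(a), p(0))), a), e)  →  g(g(p(a), p(0)), e)   [R6 at 1]
3. g(g(p(a), p(0)), e)  →  g(p(0), e)   [R7 at 1]
4. g(p(0), e)  →  0   [R5 at ε]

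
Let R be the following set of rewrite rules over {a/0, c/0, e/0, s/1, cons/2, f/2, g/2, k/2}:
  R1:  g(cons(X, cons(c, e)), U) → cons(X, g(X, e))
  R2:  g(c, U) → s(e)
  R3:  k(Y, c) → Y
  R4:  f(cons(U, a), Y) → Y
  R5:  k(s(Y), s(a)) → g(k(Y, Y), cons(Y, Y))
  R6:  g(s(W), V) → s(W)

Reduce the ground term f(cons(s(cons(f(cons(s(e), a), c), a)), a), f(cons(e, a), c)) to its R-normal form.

1. f(cons(s(cons(f(cons(s(e), a), c), a)), a), f(cons(e, a), c))  →  f(cons(e, a), c)   [R4 at ε]
2. f(cons(e, a), c)  →  c   [R4 at ε]

c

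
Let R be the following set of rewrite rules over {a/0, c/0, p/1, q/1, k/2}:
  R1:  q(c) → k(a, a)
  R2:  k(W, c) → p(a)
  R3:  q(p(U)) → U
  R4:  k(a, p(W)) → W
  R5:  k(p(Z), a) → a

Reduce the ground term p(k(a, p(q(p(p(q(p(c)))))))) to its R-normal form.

p(p(c))

1. p(k(a, p(q(p(p(q(p(c))))))))  →  p(q(p(p(q(p(c))))))   [R4 at 1]
2. p(q(p(p(q(p(c))))))  →  p(p(q(p(c))))   [R3 at 1]
3. p(p(q(p(c))))  →  p(p(c))   [R3 at 1.1]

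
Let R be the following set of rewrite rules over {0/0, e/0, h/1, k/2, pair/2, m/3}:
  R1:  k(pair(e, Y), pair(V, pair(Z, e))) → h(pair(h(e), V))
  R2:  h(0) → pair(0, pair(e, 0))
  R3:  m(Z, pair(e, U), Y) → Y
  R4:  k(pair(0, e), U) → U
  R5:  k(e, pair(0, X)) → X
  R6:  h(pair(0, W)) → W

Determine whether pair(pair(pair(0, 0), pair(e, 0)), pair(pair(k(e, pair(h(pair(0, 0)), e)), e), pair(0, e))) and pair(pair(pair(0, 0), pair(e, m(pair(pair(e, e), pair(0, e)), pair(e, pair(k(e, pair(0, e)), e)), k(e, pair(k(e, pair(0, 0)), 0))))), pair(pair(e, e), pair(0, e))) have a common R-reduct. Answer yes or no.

Reduce t₁ = pair(pair(pair(0, 0), pair(e, 0)), pair(pair(k(e, pair(h(pair(0, 0)), e)), e), pair(0, e))):
1. pair(pair(pair(0, 0), pair(e, 0)), pair(pair(k(e, pair(h(pair(0, 0)), e)), e), pair(0, e)))  →  pair(pair(pair(0, 0), pair(e, 0)), pair(pair(k(e, pair(0, e)), e), pair(0, e)))   [R6 at 2.1.1.2.1]
2. pair(pair(pair(0, 0), pair(e, 0)), pair(pair(k(e, pair(0, e)), e), pair(0, e)))  →  pair(pair(pair(0, 0), pair(e, 0)), pair(pair(e, e), pair(0, e)))   [R5 at 2.1.1]

Reduce t₂ = pair(pair(pair(0, 0), pair(e, m(pair(pair(e, e), pair(0, e)), pair(e, pair(k(e, pair(0, e)), e)), k(e, pair(k(e, pair(0, 0)), 0))))), pair(pair(e, e), pair(0, e))):
1. pair(pair(pair(0, 0), pair(e, m(pair(pair(e, e), pair(0, e)), pair(e, pair(k(e, pair(0, e)), e)), k(e, pair(k(e, pair(0, 0)), 0))))), pair(pair(e, e), pair(0, e)))  →  pair(pair(pair(0, 0), pair(e, k(e, pair(k(e, pair(0, 0)), 0)))), pair(pair(e, e), pair(0, e)))   [R3 at 1.2.2]
2. pair(pair(pair(0, 0), pair(e, k(e, pair(k(e, pair(0, 0)), 0)))), pair(pair(e, e), pair(0, e)))  →  pair(pair(pair(0, 0), pair(e, k(e, pair(0, 0)))), pair(pair(e, e), pair(0, e)))   [R5 at 1.2.2.2.1]
3. pair(pair(pair(0, 0), pair(e, k(e, pair(0, 0)))), pair(pair(e, e), pair(0, e)))  →  pair(pair(pair(0, 0), pair(e, 0)), pair(pair(e, e), pair(0, e)))   [R5 at 1.2.2]

yes — NF(t₁) = pair(pair(pair(0, 0), pair(e, 0)), pair(pair(e, e), pair(0, e))), NF(t₂) = pair(pair(pair(0, 0), pair(e, 0)), pair(pair(e, e), pair(0, e)))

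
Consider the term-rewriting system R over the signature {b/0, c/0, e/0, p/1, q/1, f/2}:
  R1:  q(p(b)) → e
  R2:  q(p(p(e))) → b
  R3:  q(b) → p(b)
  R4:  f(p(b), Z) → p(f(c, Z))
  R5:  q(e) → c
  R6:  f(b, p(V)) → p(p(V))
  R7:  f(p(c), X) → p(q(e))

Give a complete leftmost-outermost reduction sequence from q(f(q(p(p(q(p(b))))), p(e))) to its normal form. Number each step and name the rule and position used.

b

1. q(f(q(p(p(q(p(b))))), p(e)))  →  q(f(q(p(p(e))), p(e)))   [R1 at 1.1.1.1.1]
2. q(f(q(p(p(e))), p(e)))  →  q(f(b, p(e)))   [R2 at 1.1]
3. q(f(b, p(e)))  →  q(p(p(e)))   [R6 at 1]
4. q(p(p(e)))  →  b   [R2 at ε]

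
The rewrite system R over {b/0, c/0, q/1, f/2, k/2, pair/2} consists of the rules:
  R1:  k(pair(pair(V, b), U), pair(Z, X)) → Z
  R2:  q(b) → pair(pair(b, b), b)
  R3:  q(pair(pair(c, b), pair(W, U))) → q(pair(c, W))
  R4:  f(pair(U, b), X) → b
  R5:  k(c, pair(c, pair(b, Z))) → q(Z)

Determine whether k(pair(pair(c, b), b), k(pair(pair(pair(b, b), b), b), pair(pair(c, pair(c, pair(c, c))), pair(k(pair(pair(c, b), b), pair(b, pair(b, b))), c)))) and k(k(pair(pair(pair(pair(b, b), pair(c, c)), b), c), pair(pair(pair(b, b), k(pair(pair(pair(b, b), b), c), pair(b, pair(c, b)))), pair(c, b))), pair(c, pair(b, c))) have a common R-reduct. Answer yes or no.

yes — NF(t₁) = c, NF(t₂) = c

Reduce t₁ = k(pair(pair(c, b), b), k(pair(pair(pair(b, b), b), b), pair(pair(c, pair(c, pair(c, c))), pair(k(pair(pair(c, b), b), pair(b, pair(b, b))), c)))):
1. k(pair(pair(c, b), b), k(pair(pair(pair(b, b), b), b), pair(pair(c, pair(c, pair(c, c))), pair(k(pair(pair(c, b), b), pair(b, pair(b, b))), c))))  →  k(pair(pair(c, b), b), pair(c, pair(c, pair(c, c))))   [R1 at 2]
2. k(pair(pair(c, b), b), pair(c, pair(c, pair(c, c))))  →  c   [R1 at ε]

Reduce t₂ = k(k(pair(pair(pair(pair(b, b), pair(c, c)), b), c), pair(pair(pair(b, b), k(pair(pair(pair(b, b), b), c), pair(b, pair(c, b)))), pair(c, b))), pair(c, pair(b, c))):
1. k(k(pair(pair(pair(pair(b, b), pair(c, c)), b), c), pair(pair(pair(b, b), k(pair(pair(pair(b, b), b), c), pair(b, pair(c, b)))), pair(c, b))), pair(c, pair(b, c)))  →  k(pair(pair(b, b), k(pair(pair(pair(b, b), b), c), pair(b, pair(c, b)))), pair(c, pair(b, c)))   [R1 at 1]
2. k(pair(pair(b, b), k(pair(pair(pair(b, b), b), c), pair(b, pair(c, b)))), pair(c, pair(b, c)))  →  c   [R1 at ε]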